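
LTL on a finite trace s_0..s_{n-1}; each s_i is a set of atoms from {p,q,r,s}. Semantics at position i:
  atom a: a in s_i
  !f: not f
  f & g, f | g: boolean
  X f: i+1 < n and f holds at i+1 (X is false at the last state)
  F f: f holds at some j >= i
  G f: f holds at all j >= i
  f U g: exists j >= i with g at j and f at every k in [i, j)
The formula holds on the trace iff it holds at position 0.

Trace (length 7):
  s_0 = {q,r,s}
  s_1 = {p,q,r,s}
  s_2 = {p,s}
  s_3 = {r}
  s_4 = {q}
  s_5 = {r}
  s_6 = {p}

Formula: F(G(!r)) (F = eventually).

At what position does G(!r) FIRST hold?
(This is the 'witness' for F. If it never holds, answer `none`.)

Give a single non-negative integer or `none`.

Answer: 6

Derivation:
s_0={q,r,s}: G(!r)=False !r=False r=True
s_1={p,q,r,s}: G(!r)=False !r=False r=True
s_2={p,s}: G(!r)=False !r=True r=False
s_3={r}: G(!r)=False !r=False r=True
s_4={q}: G(!r)=False !r=True r=False
s_5={r}: G(!r)=False !r=False r=True
s_6={p}: G(!r)=True !r=True r=False
F(G(!r)) holds; first witness at position 6.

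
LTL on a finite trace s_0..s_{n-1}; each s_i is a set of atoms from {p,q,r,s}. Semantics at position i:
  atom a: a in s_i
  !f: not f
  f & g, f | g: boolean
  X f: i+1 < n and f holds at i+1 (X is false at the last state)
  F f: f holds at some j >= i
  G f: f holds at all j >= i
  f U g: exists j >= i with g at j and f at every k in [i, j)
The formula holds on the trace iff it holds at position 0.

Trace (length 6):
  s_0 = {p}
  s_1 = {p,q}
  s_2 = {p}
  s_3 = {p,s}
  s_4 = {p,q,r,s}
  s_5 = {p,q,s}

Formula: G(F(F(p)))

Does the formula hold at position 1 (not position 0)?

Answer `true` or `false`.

s_0={p}: G(F(F(p)))=True F(F(p))=True F(p)=True p=True
s_1={p,q}: G(F(F(p)))=True F(F(p))=True F(p)=True p=True
s_2={p}: G(F(F(p)))=True F(F(p))=True F(p)=True p=True
s_3={p,s}: G(F(F(p)))=True F(F(p))=True F(p)=True p=True
s_4={p,q,r,s}: G(F(F(p)))=True F(F(p))=True F(p)=True p=True
s_5={p,q,s}: G(F(F(p)))=True F(F(p))=True F(p)=True p=True
Evaluating at position 1: result = True

Answer: true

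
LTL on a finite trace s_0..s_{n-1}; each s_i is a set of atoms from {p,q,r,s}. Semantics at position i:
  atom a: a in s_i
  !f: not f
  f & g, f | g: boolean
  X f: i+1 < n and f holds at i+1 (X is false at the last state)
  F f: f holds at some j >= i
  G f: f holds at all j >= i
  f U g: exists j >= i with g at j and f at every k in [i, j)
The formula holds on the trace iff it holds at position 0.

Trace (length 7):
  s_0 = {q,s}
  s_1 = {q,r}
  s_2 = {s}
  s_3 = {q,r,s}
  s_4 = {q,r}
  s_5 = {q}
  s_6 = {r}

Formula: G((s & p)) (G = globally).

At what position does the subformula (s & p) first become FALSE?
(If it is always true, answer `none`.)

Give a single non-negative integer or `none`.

s_0={q,s}: (s & p)=False s=True p=False
s_1={q,r}: (s & p)=False s=False p=False
s_2={s}: (s & p)=False s=True p=False
s_3={q,r,s}: (s & p)=False s=True p=False
s_4={q,r}: (s & p)=False s=False p=False
s_5={q}: (s & p)=False s=False p=False
s_6={r}: (s & p)=False s=False p=False
G((s & p)) holds globally = False
First violation at position 0.

Answer: 0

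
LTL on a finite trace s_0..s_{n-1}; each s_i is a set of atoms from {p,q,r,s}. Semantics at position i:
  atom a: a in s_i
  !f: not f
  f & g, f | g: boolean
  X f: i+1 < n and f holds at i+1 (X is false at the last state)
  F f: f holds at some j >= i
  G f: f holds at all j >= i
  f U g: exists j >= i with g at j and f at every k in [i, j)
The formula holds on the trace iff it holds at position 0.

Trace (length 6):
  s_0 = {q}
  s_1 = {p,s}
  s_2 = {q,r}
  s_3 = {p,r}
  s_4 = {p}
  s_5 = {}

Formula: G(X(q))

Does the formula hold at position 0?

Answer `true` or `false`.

s_0={q}: G(X(q))=False X(q)=False q=True
s_1={p,s}: G(X(q))=False X(q)=True q=False
s_2={q,r}: G(X(q))=False X(q)=False q=True
s_3={p,r}: G(X(q))=False X(q)=False q=False
s_4={p}: G(X(q))=False X(q)=False q=False
s_5={}: G(X(q))=False X(q)=False q=False

Answer: false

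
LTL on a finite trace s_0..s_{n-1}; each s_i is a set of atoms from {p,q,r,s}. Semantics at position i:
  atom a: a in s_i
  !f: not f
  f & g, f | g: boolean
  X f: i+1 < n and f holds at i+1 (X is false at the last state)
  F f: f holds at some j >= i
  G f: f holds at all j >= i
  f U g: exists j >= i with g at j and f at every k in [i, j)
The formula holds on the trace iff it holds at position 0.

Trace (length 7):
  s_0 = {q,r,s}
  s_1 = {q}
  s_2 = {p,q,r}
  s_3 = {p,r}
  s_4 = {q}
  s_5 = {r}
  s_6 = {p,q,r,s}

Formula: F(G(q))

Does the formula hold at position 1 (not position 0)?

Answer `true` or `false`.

Answer: true

Derivation:
s_0={q,r,s}: F(G(q))=True G(q)=False q=True
s_1={q}: F(G(q))=True G(q)=False q=True
s_2={p,q,r}: F(G(q))=True G(q)=False q=True
s_3={p,r}: F(G(q))=True G(q)=False q=False
s_4={q}: F(G(q))=True G(q)=False q=True
s_5={r}: F(G(q))=True G(q)=False q=False
s_6={p,q,r,s}: F(G(q))=True G(q)=True q=True
Evaluating at position 1: result = True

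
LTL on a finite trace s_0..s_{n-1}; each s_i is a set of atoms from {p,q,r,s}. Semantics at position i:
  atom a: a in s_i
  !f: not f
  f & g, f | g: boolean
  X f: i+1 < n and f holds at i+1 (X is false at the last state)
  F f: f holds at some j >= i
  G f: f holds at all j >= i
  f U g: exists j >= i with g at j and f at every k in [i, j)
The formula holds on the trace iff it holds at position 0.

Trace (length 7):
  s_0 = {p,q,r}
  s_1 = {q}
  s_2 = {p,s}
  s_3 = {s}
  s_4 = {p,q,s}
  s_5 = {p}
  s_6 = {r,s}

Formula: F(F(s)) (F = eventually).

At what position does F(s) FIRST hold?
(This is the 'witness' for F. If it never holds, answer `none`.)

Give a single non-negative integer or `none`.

Answer: 0

Derivation:
s_0={p,q,r}: F(s)=True s=False
s_1={q}: F(s)=True s=False
s_2={p,s}: F(s)=True s=True
s_3={s}: F(s)=True s=True
s_4={p,q,s}: F(s)=True s=True
s_5={p}: F(s)=True s=False
s_6={r,s}: F(s)=True s=True
F(F(s)) holds; first witness at position 0.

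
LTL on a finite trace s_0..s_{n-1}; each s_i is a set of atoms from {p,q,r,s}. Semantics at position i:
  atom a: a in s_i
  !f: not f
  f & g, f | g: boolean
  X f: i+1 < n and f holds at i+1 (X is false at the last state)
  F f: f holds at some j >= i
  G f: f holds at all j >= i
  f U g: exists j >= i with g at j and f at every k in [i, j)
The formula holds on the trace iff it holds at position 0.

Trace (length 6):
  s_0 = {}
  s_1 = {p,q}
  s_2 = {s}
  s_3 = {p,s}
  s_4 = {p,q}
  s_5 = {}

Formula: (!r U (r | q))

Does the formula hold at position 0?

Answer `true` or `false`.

Answer: true

Derivation:
s_0={}: (!r U (r | q))=True !r=True r=False (r | q)=False q=False
s_1={p,q}: (!r U (r | q))=True !r=True r=False (r | q)=True q=True
s_2={s}: (!r U (r | q))=True !r=True r=False (r | q)=False q=False
s_3={p,s}: (!r U (r | q))=True !r=True r=False (r | q)=False q=False
s_4={p,q}: (!r U (r | q))=True !r=True r=False (r | q)=True q=True
s_5={}: (!r U (r | q))=False !r=True r=False (r | q)=False q=False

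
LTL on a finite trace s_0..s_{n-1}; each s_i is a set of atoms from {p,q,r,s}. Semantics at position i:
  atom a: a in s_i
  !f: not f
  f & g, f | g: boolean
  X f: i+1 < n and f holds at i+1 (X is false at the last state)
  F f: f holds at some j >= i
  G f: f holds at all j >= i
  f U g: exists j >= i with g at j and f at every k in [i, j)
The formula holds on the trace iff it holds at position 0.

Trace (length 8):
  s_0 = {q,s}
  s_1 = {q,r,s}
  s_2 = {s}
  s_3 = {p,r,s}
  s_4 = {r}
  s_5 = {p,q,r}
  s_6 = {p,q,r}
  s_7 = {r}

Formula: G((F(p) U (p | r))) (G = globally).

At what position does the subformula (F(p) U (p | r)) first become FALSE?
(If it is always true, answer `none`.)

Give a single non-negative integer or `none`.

s_0={q,s}: (F(p) U (p | r))=True F(p)=True p=False (p | r)=False r=False
s_1={q,r,s}: (F(p) U (p | r))=True F(p)=True p=False (p | r)=True r=True
s_2={s}: (F(p) U (p | r))=True F(p)=True p=False (p | r)=False r=False
s_3={p,r,s}: (F(p) U (p | r))=True F(p)=True p=True (p | r)=True r=True
s_4={r}: (F(p) U (p | r))=True F(p)=True p=False (p | r)=True r=True
s_5={p,q,r}: (F(p) U (p | r))=True F(p)=True p=True (p | r)=True r=True
s_6={p,q,r}: (F(p) U (p | r))=True F(p)=True p=True (p | r)=True r=True
s_7={r}: (F(p) U (p | r))=True F(p)=False p=False (p | r)=True r=True
G((F(p) U (p | r))) holds globally = True
No violation — formula holds at every position.

Answer: none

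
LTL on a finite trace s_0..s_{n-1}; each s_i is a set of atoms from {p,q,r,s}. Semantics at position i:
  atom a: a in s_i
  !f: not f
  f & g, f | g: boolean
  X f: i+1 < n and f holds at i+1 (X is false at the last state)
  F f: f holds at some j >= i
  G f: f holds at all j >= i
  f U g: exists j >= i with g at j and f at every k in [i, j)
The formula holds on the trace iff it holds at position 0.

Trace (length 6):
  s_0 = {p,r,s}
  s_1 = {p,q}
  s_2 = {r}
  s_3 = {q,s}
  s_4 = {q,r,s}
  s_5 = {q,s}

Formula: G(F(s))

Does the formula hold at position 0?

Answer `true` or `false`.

Answer: true

Derivation:
s_0={p,r,s}: G(F(s))=True F(s)=True s=True
s_1={p,q}: G(F(s))=True F(s)=True s=False
s_2={r}: G(F(s))=True F(s)=True s=False
s_3={q,s}: G(F(s))=True F(s)=True s=True
s_4={q,r,s}: G(F(s))=True F(s)=True s=True
s_5={q,s}: G(F(s))=True F(s)=True s=True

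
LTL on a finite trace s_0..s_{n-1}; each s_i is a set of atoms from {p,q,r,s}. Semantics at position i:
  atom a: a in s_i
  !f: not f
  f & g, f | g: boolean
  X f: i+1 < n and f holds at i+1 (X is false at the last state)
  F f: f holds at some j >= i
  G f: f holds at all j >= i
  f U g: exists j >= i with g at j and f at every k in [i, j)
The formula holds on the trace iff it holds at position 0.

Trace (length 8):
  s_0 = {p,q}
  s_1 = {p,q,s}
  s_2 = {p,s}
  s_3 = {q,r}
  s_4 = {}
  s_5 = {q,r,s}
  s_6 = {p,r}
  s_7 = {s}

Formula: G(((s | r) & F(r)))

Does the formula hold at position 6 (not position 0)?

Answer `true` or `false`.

Answer: false

Derivation:
s_0={p,q}: G(((s | r) & F(r)))=False ((s | r) & F(r))=False (s | r)=False s=False r=False F(r)=True
s_1={p,q,s}: G(((s | r) & F(r)))=False ((s | r) & F(r))=True (s | r)=True s=True r=False F(r)=True
s_2={p,s}: G(((s | r) & F(r)))=False ((s | r) & F(r))=True (s | r)=True s=True r=False F(r)=True
s_3={q,r}: G(((s | r) & F(r)))=False ((s | r) & F(r))=True (s | r)=True s=False r=True F(r)=True
s_4={}: G(((s | r) & F(r)))=False ((s | r) & F(r))=False (s | r)=False s=False r=False F(r)=True
s_5={q,r,s}: G(((s | r) & F(r)))=False ((s | r) & F(r))=True (s | r)=True s=True r=True F(r)=True
s_6={p,r}: G(((s | r) & F(r)))=False ((s | r) & F(r))=True (s | r)=True s=False r=True F(r)=True
s_7={s}: G(((s | r) & F(r)))=False ((s | r) & F(r))=False (s | r)=True s=True r=False F(r)=False
Evaluating at position 6: result = False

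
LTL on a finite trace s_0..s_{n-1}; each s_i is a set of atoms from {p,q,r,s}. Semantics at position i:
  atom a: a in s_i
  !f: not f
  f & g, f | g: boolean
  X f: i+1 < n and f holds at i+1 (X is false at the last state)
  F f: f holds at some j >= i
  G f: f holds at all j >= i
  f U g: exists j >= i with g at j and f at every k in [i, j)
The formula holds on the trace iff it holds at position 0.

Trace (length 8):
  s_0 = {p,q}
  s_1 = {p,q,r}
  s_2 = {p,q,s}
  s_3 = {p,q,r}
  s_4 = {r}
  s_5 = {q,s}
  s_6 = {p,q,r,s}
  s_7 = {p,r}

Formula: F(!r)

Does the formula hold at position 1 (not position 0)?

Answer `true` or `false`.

Answer: true

Derivation:
s_0={p,q}: F(!r)=True !r=True r=False
s_1={p,q,r}: F(!r)=True !r=False r=True
s_2={p,q,s}: F(!r)=True !r=True r=False
s_3={p,q,r}: F(!r)=True !r=False r=True
s_4={r}: F(!r)=True !r=False r=True
s_5={q,s}: F(!r)=True !r=True r=False
s_6={p,q,r,s}: F(!r)=False !r=False r=True
s_7={p,r}: F(!r)=False !r=False r=True
Evaluating at position 1: result = True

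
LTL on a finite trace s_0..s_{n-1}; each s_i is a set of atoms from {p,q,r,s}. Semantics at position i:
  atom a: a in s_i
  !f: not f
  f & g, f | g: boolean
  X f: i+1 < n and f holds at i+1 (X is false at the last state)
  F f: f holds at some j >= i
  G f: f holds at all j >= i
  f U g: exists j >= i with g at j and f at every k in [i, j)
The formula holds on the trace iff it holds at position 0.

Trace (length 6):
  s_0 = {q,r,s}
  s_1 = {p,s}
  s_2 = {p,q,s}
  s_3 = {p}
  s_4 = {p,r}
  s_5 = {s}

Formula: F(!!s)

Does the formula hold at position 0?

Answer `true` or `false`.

s_0={q,r,s}: F(!!s)=True !!s=True !s=False s=True
s_1={p,s}: F(!!s)=True !!s=True !s=False s=True
s_2={p,q,s}: F(!!s)=True !!s=True !s=False s=True
s_3={p}: F(!!s)=True !!s=False !s=True s=False
s_4={p,r}: F(!!s)=True !!s=False !s=True s=False
s_5={s}: F(!!s)=True !!s=True !s=False s=True

Answer: true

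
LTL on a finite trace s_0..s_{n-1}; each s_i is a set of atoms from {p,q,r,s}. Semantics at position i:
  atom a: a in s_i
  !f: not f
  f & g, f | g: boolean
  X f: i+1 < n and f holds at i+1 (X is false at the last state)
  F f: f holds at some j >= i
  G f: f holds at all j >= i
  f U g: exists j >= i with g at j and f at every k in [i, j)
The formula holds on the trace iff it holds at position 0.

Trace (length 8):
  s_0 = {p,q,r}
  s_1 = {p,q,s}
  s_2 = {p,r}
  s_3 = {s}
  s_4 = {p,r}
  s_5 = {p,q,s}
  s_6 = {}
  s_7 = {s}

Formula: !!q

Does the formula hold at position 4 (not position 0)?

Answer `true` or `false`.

s_0={p,q,r}: !!q=True !q=False q=True
s_1={p,q,s}: !!q=True !q=False q=True
s_2={p,r}: !!q=False !q=True q=False
s_3={s}: !!q=False !q=True q=False
s_4={p,r}: !!q=False !q=True q=False
s_5={p,q,s}: !!q=True !q=False q=True
s_6={}: !!q=False !q=True q=False
s_7={s}: !!q=False !q=True q=False
Evaluating at position 4: result = False

Answer: false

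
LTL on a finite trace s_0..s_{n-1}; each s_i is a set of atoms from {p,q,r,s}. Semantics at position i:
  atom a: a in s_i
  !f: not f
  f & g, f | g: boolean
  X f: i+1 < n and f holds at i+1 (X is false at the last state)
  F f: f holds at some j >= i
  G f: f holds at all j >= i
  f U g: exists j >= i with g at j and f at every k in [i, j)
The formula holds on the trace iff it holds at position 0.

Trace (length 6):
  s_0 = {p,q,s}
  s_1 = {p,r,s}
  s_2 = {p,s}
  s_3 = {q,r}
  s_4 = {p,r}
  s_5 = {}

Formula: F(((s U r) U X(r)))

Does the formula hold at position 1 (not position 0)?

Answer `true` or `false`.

s_0={p,q,s}: F(((s U r) U X(r)))=True ((s U r) U X(r))=True (s U r)=True s=True r=False X(r)=True
s_1={p,r,s}: F(((s U r) U X(r)))=True ((s U r) U X(r))=True (s U r)=True s=True r=True X(r)=False
s_2={p,s}: F(((s U r) U X(r)))=True ((s U r) U X(r))=True (s U r)=True s=True r=False X(r)=True
s_3={q,r}: F(((s U r) U X(r)))=True ((s U r) U X(r))=True (s U r)=True s=False r=True X(r)=True
s_4={p,r}: F(((s U r) U X(r)))=False ((s U r) U X(r))=False (s U r)=True s=False r=True X(r)=False
s_5={}: F(((s U r) U X(r)))=False ((s U r) U X(r))=False (s U r)=False s=False r=False X(r)=False
Evaluating at position 1: result = True

Answer: true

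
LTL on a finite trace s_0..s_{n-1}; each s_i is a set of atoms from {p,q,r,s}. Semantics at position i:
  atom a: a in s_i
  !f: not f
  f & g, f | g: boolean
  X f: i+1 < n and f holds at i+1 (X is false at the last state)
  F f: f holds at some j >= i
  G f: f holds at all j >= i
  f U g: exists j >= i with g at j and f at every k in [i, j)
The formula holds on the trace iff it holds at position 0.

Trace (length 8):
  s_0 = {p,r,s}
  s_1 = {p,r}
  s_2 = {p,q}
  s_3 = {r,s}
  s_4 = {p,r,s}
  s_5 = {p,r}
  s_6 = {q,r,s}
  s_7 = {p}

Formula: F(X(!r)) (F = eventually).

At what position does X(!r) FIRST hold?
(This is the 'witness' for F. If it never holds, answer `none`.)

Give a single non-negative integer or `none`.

Answer: 1

Derivation:
s_0={p,r,s}: X(!r)=False !r=False r=True
s_1={p,r}: X(!r)=True !r=False r=True
s_2={p,q}: X(!r)=False !r=True r=False
s_3={r,s}: X(!r)=False !r=False r=True
s_4={p,r,s}: X(!r)=False !r=False r=True
s_5={p,r}: X(!r)=False !r=False r=True
s_6={q,r,s}: X(!r)=True !r=False r=True
s_7={p}: X(!r)=False !r=True r=False
F(X(!r)) holds; first witness at position 1.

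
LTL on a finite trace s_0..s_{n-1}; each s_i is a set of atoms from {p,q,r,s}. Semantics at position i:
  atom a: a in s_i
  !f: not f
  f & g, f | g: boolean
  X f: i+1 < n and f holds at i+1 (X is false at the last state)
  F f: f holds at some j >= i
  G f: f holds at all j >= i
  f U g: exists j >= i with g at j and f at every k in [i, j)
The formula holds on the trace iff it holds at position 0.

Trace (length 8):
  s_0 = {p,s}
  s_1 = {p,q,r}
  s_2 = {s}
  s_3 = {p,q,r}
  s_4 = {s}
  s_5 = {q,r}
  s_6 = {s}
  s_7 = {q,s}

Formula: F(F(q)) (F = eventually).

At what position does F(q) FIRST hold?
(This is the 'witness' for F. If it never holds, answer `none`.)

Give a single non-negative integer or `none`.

s_0={p,s}: F(q)=True q=False
s_1={p,q,r}: F(q)=True q=True
s_2={s}: F(q)=True q=False
s_3={p,q,r}: F(q)=True q=True
s_4={s}: F(q)=True q=False
s_5={q,r}: F(q)=True q=True
s_6={s}: F(q)=True q=False
s_7={q,s}: F(q)=True q=True
F(F(q)) holds; first witness at position 0.

Answer: 0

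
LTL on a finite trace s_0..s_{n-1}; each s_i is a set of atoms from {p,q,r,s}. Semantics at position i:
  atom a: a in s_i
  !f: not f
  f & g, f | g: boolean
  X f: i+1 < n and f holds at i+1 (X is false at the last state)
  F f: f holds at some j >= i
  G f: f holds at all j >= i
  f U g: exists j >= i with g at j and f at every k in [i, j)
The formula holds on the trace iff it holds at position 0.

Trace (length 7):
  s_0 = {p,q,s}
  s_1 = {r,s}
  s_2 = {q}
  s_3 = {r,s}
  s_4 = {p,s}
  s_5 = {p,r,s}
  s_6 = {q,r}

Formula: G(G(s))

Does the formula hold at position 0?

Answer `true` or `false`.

s_0={p,q,s}: G(G(s))=False G(s)=False s=True
s_1={r,s}: G(G(s))=False G(s)=False s=True
s_2={q}: G(G(s))=False G(s)=False s=False
s_3={r,s}: G(G(s))=False G(s)=False s=True
s_4={p,s}: G(G(s))=False G(s)=False s=True
s_5={p,r,s}: G(G(s))=False G(s)=False s=True
s_6={q,r}: G(G(s))=False G(s)=False s=False

Answer: false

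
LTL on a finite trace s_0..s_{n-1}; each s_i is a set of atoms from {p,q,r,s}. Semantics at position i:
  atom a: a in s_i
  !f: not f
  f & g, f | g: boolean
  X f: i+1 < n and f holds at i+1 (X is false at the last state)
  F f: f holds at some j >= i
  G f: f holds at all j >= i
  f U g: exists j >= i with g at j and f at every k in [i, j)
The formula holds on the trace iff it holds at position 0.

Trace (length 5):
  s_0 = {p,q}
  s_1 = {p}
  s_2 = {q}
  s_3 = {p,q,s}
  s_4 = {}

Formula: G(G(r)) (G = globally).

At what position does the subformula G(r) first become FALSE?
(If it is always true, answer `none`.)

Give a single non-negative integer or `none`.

s_0={p,q}: G(r)=False r=False
s_1={p}: G(r)=False r=False
s_2={q}: G(r)=False r=False
s_3={p,q,s}: G(r)=False r=False
s_4={}: G(r)=False r=False
G(G(r)) holds globally = False
First violation at position 0.

Answer: 0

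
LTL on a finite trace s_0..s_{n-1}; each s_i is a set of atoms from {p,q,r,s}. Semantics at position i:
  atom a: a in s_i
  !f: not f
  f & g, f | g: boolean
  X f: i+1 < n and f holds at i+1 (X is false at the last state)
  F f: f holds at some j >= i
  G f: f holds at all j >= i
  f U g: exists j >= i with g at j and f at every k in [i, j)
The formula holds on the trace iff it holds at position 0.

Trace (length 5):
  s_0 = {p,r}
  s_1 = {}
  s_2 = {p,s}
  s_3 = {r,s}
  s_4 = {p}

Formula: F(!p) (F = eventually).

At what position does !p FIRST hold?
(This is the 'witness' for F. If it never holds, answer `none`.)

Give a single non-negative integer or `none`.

Answer: 1

Derivation:
s_0={p,r}: !p=False p=True
s_1={}: !p=True p=False
s_2={p,s}: !p=False p=True
s_3={r,s}: !p=True p=False
s_4={p}: !p=False p=True
F(!p) holds; first witness at position 1.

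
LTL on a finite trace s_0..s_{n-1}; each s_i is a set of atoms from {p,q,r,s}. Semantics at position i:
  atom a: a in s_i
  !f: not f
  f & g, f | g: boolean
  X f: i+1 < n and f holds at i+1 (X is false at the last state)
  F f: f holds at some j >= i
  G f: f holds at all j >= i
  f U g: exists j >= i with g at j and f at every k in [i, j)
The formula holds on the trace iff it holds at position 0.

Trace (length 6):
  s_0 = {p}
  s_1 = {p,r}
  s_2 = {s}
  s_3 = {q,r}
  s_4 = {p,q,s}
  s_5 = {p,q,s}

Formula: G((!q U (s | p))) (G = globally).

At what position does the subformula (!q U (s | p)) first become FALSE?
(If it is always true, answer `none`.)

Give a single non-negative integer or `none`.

s_0={p}: (!q U (s | p))=True !q=True q=False (s | p)=True s=False p=True
s_1={p,r}: (!q U (s | p))=True !q=True q=False (s | p)=True s=False p=True
s_2={s}: (!q U (s | p))=True !q=True q=False (s | p)=True s=True p=False
s_3={q,r}: (!q U (s | p))=False !q=False q=True (s | p)=False s=False p=False
s_4={p,q,s}: (!q U (s | p))=True !q=False q=True (s | p)=True s=True p=True
s_5={p,q,s}: (!q U (s | p))=True !q=False q=True (s | p)=True s=True p=True
G((!q U (s | p))) holds globally = False
First violation at position 3.

Answer: 3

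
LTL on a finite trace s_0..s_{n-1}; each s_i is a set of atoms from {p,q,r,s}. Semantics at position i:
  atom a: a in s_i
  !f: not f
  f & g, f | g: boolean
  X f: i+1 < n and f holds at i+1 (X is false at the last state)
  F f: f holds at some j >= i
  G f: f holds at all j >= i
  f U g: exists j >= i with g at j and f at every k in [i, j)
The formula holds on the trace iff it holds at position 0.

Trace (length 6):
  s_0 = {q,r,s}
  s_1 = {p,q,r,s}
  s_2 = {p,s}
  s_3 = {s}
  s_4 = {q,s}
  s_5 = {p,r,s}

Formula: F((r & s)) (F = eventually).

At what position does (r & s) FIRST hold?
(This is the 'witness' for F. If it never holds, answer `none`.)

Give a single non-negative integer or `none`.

Answer: 0

Derivation:
s_0={q,r,s}: (r & s)=True r=True s=True
s_1={p,q,r,s}: (r & s)=True r=True s=True
s_2={p,s}: (r & s)=False r=False s=True
s_3={s}: (r & s)=False r=False s=True
s_4={q,s}: (r & s)=False r=False s=True
s_5={p,r,s}: (r & s)=True r=True s=True
F((r & s)) holds; first witness at position 0.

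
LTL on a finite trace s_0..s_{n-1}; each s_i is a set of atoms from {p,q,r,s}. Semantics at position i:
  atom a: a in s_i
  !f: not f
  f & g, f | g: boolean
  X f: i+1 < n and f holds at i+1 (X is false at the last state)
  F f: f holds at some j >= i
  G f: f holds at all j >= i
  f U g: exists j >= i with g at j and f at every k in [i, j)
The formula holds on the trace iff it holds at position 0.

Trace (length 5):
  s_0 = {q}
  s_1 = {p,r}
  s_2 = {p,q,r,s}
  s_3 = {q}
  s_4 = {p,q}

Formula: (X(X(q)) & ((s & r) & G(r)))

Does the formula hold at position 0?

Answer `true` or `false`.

Answer: false

Derivation:
s_0={q}: (X(X(q)) & ((s & r) & G(r)))=False X(X(q))=True X(q)=False q=True ((s & r) & G(r))=False (s & r)=False s=False r=False G(r)=False
s_1={p,r}: (X(X(q)) & ((s & r) & G(r)))=False X(X(q))=True X(q)=True q=False ((s & r) & G(r))=False (s & r)=False s=False r=True G(r)=False
s_2={p,q,r,s}: (X(X(q)) & ((s & r) & G(r)))=False X(X(q))=True X(q)=True q=True ((s & r) & G(r))=False (s & r)=True s=True r=True G(r)=False
s_3={q}: (X(X(q)) & ((s & r) & G(r)))=False X(X(q))=False X(q)=True q=True ((s & r) & G(r))=False (s & r)=False s=False r=False G(r)=False
s_4={p,q}: (X(X(q)) & ((s & r) & G(r)))=False X(X(q))=False X(q)=False q=True ((s & r) & G(r))=False (s & r)=False s=False r=False G(r)=False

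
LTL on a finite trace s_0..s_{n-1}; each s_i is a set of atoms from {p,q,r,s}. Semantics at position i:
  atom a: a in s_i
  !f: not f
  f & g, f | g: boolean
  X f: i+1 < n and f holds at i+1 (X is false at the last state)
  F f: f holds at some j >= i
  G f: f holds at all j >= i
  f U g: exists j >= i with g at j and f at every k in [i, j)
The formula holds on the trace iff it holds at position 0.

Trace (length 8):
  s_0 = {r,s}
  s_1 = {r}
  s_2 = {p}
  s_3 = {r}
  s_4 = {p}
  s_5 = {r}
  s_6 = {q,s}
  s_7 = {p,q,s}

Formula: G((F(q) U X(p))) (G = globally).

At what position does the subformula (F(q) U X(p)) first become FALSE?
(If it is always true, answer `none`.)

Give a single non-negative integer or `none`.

s_0={r,s}: (F(q) U X(p))=True F(q)=True q=False X(p)=False p=False
s_1={r}: (F(q) U X(p))=True F(q)=True q=False X(p)=True p=False
s_2={p}: (F(q) U X(p))=True F(q)=True q=False X(p)=False p=True
s_3={r}: (F(q) U X(p))=True F(q)=True q=False X(p)=True p=False
s_4={p}: (F(q) U X(p))=True F(q)=True q=False X(p)=False p=True
s_5={r}: (F(q) U X(p))=True F(q)=True q=False X(p)=False p=False
s_6={q,s}: (F(q) U X(p))=True F(q)=True q=True X(p)=True p=False
s_7={p,q,s}: (F(q) U X(p))=False F(q)=True q=True X(p)=False p=True
G((F(q) U X(p))) holds globally = False
First violation at position 7.

Answer: 7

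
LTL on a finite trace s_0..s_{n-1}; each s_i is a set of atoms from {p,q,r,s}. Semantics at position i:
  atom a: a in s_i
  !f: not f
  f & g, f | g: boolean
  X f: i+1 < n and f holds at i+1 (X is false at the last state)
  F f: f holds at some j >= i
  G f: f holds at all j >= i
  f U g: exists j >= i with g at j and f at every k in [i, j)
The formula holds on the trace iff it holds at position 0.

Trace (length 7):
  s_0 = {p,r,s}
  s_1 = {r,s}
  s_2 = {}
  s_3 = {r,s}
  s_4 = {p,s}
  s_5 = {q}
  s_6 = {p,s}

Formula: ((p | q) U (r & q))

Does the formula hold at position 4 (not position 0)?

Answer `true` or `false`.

Answer: false

Derivation:
s_0={p,r,s}: ((p | q) U (r & q))=False (p | q)=True p=True q=False (r & q)=False r=True
s_1={r,s}: ((p | q) U (r & q))=False (p | q)=False p=False q=False (r & q)=False r=True
s_2={}: ((p | q) U (r & q))=False (p | q)=False p=False q=False (r & q)=False r=False
s_3={r,s}: ((p | q) U (r & q))=False (p | q)=False p=False q=False (r & q)=False r=True
s_4={p,s}: ((p | q) U (r & q))=False (p | q)=True p=True q=False (r & q)=False r=False
s_5={q}: ((p | q) U (r & q))=False (p | q)=True p=False q=True (r & q)=False r=False
s_6={p,s}: ((p | q) U (r & q))=False (p | q)=True p=True q=False (r & q)=False r=False
Evaluating at position 4: result = False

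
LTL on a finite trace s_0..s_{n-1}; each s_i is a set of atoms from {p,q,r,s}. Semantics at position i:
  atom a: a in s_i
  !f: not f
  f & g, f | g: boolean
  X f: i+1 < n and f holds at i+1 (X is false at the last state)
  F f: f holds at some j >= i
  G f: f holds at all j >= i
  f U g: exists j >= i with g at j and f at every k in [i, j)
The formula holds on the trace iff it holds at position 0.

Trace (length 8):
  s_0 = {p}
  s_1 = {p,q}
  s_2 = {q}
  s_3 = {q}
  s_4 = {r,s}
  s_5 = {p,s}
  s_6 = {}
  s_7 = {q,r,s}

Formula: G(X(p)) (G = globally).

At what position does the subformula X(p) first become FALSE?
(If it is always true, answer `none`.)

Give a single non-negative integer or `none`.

Answer: 1

Derivation:
s_0={p}: X(p)=True p=True
s_1={p,q}: X(p)=False p=True
s_2={q}: X(p)=False p=False
s_3={q}: X(p)=False p=False
s_4={r,s}: X(p)=True p=False
s_5={p,s}: X(p)=False p=True
s_6={}: X(p)=False p=False
s_7={q,r,s}: X(p)=False p=False
G(X(p)) holds globally = False
First violation at position 1.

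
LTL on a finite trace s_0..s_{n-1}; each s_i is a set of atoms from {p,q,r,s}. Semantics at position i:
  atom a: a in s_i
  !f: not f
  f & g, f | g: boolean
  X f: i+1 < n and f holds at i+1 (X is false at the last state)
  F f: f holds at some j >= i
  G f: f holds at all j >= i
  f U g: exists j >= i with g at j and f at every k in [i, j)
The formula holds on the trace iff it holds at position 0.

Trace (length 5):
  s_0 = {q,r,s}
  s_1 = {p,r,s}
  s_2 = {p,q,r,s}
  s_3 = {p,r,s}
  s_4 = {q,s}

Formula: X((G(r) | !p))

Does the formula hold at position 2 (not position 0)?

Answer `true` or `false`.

Answer: false

Derivation:
s_0={q,r,s}: X((G(r) | !p))=False (G(r) | !p)=True G(r)=False r=True !p=True p=False
s_1={p,r,s}: X((G(r) | !p))=False (G(r) | !p)=False G(r)=False r=True !p=False p=True
s_2={p,q,r,s}: X((G(r) | !p))=False (G(r) | !p)=False G(r)=False r=True !p=False p=True
s_3={p,r,s}: X((G(r) | !p))=True (G(r) | !p)=False G(r)=False r=True !p=False p=True
s_4={q,s}: X((G(r) | !p))=False (G(r) | !p)=True G(r)=False r=False !p=True p=False
Evaluating at position 2: result = False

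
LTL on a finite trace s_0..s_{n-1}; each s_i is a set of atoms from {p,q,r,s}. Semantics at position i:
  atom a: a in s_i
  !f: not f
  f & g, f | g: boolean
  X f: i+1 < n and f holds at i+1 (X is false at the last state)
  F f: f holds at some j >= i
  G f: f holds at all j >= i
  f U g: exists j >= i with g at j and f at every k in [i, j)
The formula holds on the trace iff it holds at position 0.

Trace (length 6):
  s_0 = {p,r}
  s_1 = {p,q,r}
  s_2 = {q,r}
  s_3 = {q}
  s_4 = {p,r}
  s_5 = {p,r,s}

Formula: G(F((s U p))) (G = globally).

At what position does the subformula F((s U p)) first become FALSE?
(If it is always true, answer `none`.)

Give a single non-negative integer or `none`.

Answer: none

Derivation:
s_0={p,r}: F((s U p))=True (s U p)=True s=False p=True
s_1={p,q,r}: F((s U p))=True (s U p)=True s=False p=True
s_2={q,r}: F((s U p))=True (s U p)=False s=False p=False
s_3={q}: F((s U p))=True (s U p)=False s=False p=False
s_4={p,r}: F((s U p))=True (s U p)=True s=False p=True
s_5={p,r,s}: F((s U p))=True (s U p)=True s=True p=True
G(F((s U p))) holds globally = True
No violation — formula holds at every position.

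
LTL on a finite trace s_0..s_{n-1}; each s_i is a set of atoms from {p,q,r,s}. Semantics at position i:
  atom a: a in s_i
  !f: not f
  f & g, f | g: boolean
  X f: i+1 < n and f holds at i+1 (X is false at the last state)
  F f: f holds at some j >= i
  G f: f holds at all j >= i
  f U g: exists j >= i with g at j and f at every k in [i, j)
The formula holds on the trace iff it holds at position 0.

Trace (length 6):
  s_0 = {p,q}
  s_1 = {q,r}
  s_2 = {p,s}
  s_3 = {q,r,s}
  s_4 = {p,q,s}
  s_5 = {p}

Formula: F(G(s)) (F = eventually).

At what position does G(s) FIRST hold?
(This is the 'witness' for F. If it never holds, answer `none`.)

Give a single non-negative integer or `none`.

s_0={p,q}: G(s)=False s=False
s_1={q,r}: G(s)=False s=False
s_2={p,s}: G(s)=False s=True
s_3={q,r,s}: G(s)=False s=True
s_4={p,q,s}: G(s)=False s=True
s_5={p}: G(s)=False s=False
F(G(s)) does not hold (no witness exists).

Answer: none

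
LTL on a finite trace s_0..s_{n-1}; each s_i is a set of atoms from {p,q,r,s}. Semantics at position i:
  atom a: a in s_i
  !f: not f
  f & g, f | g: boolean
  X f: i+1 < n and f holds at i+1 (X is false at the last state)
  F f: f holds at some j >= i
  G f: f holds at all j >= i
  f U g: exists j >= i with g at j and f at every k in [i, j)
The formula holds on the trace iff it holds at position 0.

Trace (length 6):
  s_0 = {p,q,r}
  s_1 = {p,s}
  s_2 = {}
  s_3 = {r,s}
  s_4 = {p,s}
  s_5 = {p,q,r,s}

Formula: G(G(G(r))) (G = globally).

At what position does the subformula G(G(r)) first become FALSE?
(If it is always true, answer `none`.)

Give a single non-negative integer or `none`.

s_0={p,q,r}: G(G(r))=False G(r)=False r=True
s_1={p,s}: G(G(r))=False G(r)=False r=False
s_2={}: G(G(r))=False G(r)=False r=False
s_3={r,s}: G(G(r))=False G(r)=False r=True
s_4={p,s}: G(G(r))=False G(r)=False r=False
s_5={p,q,r,s}: G(G(r))=True G(r)=True r=True
G(G(G(r))) holds globally = False
First violation at position 0.

Answer: 0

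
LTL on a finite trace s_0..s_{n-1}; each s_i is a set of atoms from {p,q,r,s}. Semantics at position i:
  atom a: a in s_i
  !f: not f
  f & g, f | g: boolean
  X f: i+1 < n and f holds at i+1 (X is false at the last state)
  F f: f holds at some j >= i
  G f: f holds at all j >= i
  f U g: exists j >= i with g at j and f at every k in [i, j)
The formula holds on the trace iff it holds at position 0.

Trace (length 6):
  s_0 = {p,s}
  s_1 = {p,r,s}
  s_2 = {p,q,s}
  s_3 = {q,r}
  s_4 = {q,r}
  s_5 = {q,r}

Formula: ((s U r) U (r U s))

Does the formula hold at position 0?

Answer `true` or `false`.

Answer: true

Derivation:
s_0={p,s}: ((s U r) U (r U s))=True (s U r)=True s=True r=False (r U s)=True
s_1={p,r,s}: ((s U r) U (r U s))=True (s U r)=True s=True r=True (r U s)=True
s_2={p,q,s}: ((s U r) U (r U s))=True (s U r)=True s=True r=False (r U s)=True
s_3={q,r}: ((s U r) U (r U s))=False (s U r)=True s=False r=True (r U s)=False
s_4={q,r}: ((s U r) U (r U s))=False (s U r)=True s=False r=True (r U s)=False
s_5={q,r}: ((s U r) U (r U s))=False (s U r)=True s=False r=True (r U s)=False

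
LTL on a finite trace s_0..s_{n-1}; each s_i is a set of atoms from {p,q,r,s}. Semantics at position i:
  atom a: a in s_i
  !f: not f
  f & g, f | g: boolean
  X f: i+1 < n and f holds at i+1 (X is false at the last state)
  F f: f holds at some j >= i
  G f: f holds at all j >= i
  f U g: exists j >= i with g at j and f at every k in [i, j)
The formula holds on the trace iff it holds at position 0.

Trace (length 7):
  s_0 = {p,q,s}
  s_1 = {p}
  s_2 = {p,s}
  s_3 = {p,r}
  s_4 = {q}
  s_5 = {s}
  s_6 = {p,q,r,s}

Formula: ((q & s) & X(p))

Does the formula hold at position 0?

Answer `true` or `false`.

s_0={p,q,s}: ((q & s) & X(p))=True (q & s)=True q=True s=True X(p)=True p=True
s_1={p}: ((q & s) & X(p))=False (q & s)=False q=False s=False X(p)=True p=True
s_2={p,s}: ((q & s) & X(p))=False (q & s)=False q=False s=True X(p)=True p=True
s_3={p,r}: ((q & s) & X(p))=False (q & s)=False q=False s=False X(p)=False p=True
s_4={q}: ((q & s) & X(p))=False (q & s)=False q=True s=False X(p)=False p=False
s_5={s}: ((q & s) & X(p))=False (q & s)=False q=False s=True X(p)=True p=False
s_6={p,q,r,s}: ((q & s) & X(p))=False (q & s)=True q=True s=True X(p)=False p=True

Answer: true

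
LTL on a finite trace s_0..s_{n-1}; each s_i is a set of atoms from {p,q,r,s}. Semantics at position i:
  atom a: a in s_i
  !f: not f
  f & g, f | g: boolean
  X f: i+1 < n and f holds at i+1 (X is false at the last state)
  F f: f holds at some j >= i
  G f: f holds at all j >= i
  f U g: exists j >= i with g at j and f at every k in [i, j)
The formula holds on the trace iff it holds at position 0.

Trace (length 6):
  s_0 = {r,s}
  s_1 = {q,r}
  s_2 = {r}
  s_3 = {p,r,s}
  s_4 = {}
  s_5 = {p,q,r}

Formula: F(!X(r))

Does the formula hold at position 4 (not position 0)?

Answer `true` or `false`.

s_0={r,s}: F(!X(r))=True !X(r)=False X(r)=True r=True
s_1={q,r}: F(!X(r))=True !X(r)=False X(r)=True r=True
s_2={r}: F(!X(r))=True !X(r)=False X(r)=True r=True
s_3={p,r,s}: F(!X(r))=True !X(r)=True X(r)=False r=True
s_4={}: F(!X(r))=True !X(r)=False X(r)=True r=False
s_5={p,q,r}: F(!X(r))=True !X(r)=True X(r)=False r=True
Evaluating at position 4: result = True

Answer: true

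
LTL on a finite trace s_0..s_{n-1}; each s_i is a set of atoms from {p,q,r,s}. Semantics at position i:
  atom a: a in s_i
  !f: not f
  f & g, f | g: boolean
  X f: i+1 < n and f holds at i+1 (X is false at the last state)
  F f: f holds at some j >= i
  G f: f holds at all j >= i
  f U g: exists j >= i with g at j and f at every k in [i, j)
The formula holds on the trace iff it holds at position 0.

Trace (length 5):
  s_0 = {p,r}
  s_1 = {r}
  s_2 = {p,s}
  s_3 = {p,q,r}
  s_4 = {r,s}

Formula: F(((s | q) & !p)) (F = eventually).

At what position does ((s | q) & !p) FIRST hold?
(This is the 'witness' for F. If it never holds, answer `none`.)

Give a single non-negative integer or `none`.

Answer: 4

Derivation:
s_0={p,r}: ((s | q) & !p)=False (s | q)=False s=False q=False !p=False p=True
s_1={r}: ((s | q) & !p)=False (s | q)=False s=False q=False !p=True p=False
s_2={p,s}: ((s | q) & !p)=False (s | q)=True s=True q=False !p=False p=True
s_3={p,q,r}: ((s | q) & !p)=False (s | q)=True s=False q=True !p=False p=True
s_4={r,s}: ((s | q) & !p)=True (s | q)=True s=True q=False !p=True p=False
F(((s | q) & !p)) holds; first witness at position 4.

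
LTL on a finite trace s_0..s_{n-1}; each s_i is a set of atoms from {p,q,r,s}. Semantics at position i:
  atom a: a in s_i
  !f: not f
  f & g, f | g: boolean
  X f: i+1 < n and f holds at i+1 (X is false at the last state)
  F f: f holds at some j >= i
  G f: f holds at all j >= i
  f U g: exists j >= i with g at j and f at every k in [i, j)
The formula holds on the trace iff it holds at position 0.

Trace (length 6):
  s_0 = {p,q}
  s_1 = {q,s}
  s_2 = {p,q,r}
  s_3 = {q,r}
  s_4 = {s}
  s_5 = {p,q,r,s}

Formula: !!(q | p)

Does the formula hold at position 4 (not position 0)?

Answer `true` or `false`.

s_0={p,q}: !!(q | p)=True !(q | p)=False (q | p)=True q=True p=True
s_1={q,s}: !!(q | p)=True !(q | p)=False (q | p)=True q=True p=False
s_2={p,q,r}: !!(q | p)=True !(q | p)=False (q | p)=True q=True p=True
s_3={q,r}: !!(q | p)=True !(q | p)=False (q | p)=True q=True p=False
s_4={s}: !!(q | p)=False !(q | p)=True (q | p)=False q=False p=False
s_5={p,q,r,s}: !!(q | p)=True !(q | p)=False (q | p)=True q=True p=True
Evaluating at position 4: result = False

Answer: false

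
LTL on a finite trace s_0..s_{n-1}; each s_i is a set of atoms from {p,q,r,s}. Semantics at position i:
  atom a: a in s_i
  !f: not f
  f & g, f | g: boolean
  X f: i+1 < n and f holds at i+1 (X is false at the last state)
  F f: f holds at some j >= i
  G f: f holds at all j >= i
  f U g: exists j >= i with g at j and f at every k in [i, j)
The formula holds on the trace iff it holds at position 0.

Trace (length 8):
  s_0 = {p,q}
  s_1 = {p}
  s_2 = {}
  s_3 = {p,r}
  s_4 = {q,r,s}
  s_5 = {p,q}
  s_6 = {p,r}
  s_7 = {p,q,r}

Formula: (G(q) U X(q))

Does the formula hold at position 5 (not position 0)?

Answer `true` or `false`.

Answer: false

Derivation:
s_0={p,q}: (G(q) U X(q))=False G(q)=False q=True X(q)=False
s_1={p}: (G(q) U X(q))=False G(q)=False q=False X(q)=False
s_2={}: (G(q) U X(q))=False G(q)=False q=False X(q)=False
s_3={p,r}: (G(q) U X(q))=True G(q)=False q=False X(q)=True
s_4={q,r,s}: (G(q) U X(q))=True G(q)=False q=True X(q)=True
s_5={p,q}: (G(q) U X(q))=False G(q)=False q=True X(q)=False
s_6={p,r}: (G(q) U X(q))=True G(q)=False q=False X(q)=True
s_7={p,q,r}: (G(q) U X(q))=False G(q)=True q=True X(q)=False
Evaluating at position 5: result = False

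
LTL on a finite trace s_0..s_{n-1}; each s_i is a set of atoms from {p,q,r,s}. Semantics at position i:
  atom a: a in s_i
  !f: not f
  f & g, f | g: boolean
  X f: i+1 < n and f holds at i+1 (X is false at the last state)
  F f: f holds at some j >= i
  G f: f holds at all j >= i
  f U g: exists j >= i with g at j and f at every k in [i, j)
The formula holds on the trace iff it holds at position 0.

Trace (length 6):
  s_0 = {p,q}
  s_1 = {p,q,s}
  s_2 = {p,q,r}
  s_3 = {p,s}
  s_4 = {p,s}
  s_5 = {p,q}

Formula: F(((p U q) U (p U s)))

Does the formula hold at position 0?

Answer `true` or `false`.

s_0={p,q}: F(((p U q) U (p U s)))=True ((p U q) U (p U s))=True (p U q)=True p=True q=True (p U s)=True s=False
s_1={p,q,s}: F(((p U q) U (p U s)))=True ((p U q) U (p U s))=True (p U q)=True p=True q=True (p U s)=True s=True
s_2={p,q,r}: F(((p U q) U (p U s)))=True ((p U q) U (p U s))=True (p U q)=True p=True q=True (p U s)=True s=False
s_3={p,s}: F(((p U q) U (p U s)))=True ((p U q) U (p U s))=True (p U q)=True p=True q=False (p U s)=True s=True
s_4={p,s}: F(((p U q) U (p U s)))=True ((p U q) U (p U s))=True (p U q)=True p=True q=False (p U s)=True s=True
s_5={p,q}: F(((p U q) U (p U s)))=False ((p U q) U (p U s))=False (p U q)=True p=True q=True (p U s)=False s=False

Answer: true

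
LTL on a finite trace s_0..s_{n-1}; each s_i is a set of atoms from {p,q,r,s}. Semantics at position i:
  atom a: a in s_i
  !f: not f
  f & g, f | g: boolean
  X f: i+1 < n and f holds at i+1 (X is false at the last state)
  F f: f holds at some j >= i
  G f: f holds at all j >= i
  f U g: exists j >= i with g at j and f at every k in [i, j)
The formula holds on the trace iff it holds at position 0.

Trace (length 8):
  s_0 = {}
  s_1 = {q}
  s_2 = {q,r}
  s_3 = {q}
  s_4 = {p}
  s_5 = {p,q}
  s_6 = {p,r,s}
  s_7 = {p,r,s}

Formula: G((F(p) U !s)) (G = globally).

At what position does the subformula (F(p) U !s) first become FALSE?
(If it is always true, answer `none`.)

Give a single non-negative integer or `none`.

Answer: 6

Derivation:
s_0={}: (F(p) U !s)=True F(p)=True p=False !s=True s=False
s_1={q}: (F(p) U !s)=True F(p)=True p=False !s=True s=False
s_2={q,r}: (F(p) U !s)=True F(p)=True p=False !s=True s=False
s_3={q}: (F(p) U !s)=True F(p)=True p=False !s=True s=False
s_4={p}: (F(p) U !s)=True F(p)=True p=True !s=True s=False
s_5={p,q}: (F(p) U !s)=True F(p)=True p=True !s=True s=False
s_6={p,r,s}: (F(p) U !s)=False F(p)=True p=True !s=False s=True
s_7={p,r,s}: (F(p) U !s)=False F(p)=True p=True !s=False s=True
G((F(p) U !s)) holds globally = False
First violation at position 6.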